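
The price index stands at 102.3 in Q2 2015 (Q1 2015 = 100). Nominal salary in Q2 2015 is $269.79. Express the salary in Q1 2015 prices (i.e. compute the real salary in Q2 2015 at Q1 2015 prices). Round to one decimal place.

263.7

Real = Nominal ÷ (Index/100) = 269.79 ÷ (102.3/100)
     = 269.79 ÷ 1.023 = 263.7243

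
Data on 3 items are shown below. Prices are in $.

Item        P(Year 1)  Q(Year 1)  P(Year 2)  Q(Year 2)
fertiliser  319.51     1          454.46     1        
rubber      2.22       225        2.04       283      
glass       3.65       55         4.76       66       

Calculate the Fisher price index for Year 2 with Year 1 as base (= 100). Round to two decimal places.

114.24

Laspeyres component (base-period weights):
ΣP(Year 2)Q(Year 1) = 454.46×1 + 2.04×225 + 4.76×55 = 454.46 + 459 + 261.8 = 1175.26
ΣP(Year 1)Q(Year 1) = 319.51×1 + 2.22×225 + 3.65×55 = 319.51 + 499.5 + 200.75 = 1019.76
L = 1175.26 / 1019.76 × 100 = 115.2487
Paasche component (current-period weights):
ΣP(Year 2)Q(Year 2) = 454.46×1 + 2.04×283 + 4.76×66 = 454.46 + 577.32 + 314.16 = 1345.94
ΣP(Year 1)Q(Year 2) = 319.51×1 + 2.22×283 + 3.65×66 = 319.51 + 628.26 + 240.9 = 1188.67
P = 1345.94 / 1188.67 × 100 = 113.2308
Fisher = √(L × P) = √(115.2487 × 113.2308) = 114.2353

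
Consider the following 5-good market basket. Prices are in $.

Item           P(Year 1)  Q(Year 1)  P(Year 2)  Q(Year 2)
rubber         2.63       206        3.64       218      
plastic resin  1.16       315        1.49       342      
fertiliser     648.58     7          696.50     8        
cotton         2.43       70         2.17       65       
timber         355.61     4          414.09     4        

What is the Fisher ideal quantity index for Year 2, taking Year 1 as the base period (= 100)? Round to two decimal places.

109.84

Laspeyres component (base-period weights):
ΣP(Year 1)Q(Year 2) = 2.63×218 + 1.16×342 + 648.58×8 + 2.43×65 + 355.61×4 = 573.34 + 396.72 + 5188.64 + 157.95 + 1422.44 = 7739.09
ΣP(Year 1)Q(Year 1) = 2.63×206 + 1.16×315 + 648.58×7 + 2.43×70 + 355.61×4 = 541.78 + 365.4 + 4540.06 + 170.1 + 1422.44 = 7039.78
L = 7739.09 / 7039.78 × 100 = 109.9337
Paasche component (current-period weights):
ΣP(Year 2)Q(Year 2) = 3.64×218 + 1.49×342 + 696.50×8 + 2.17×65 + 414.09×4 = 793.52 + 509.58 + 5572 + 141.05 + 1656.36 = 8672.51
ΣP(Year 2)Q(Year 1) = 3.64×206 + 1.49×315 + 696.50×7 + 2.17×70 + 414.09×4 = 749.84 + 469.35 + 4875.5 + 151.9 + 1656.36 = 7902.95
P = 8672.51 / 7902.95 × 100 = 109.7376
Fisher = √(L × P) = √(109.9337 × 109.7376) = 109.8356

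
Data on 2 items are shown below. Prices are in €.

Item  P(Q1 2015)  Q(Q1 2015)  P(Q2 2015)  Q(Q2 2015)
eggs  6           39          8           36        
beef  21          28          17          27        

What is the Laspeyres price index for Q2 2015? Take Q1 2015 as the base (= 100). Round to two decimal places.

95.86

Laspeyres price index uses base-period quantities as weights.
ΣP(Q2 2015)·Q(Q1 2015) = 8×39 + 17×28 = 312 + 476 = 788
ΣP(Q1 2015)·Q(Q1 2015) = 6×39 + 21×28 = 234 + 588 = 822
Index = 788 / 822 × 100 = 95.8637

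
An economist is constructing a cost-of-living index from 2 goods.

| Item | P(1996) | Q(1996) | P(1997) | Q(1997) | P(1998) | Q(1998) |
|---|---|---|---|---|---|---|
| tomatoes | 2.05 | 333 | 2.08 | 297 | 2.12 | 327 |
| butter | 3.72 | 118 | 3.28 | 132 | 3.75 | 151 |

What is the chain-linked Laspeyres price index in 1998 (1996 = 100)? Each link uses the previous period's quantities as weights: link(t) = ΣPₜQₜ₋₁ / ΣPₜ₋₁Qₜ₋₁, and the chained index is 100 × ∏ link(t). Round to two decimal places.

103.03

Link 1996→1997:
ΣP(1997)Q(1996) = 2.08×333 + 3.28×118 = 692.64 + 387.04 = 1079.68
ΣP(1996)Q(1996) = 2.05×333 + 3.72×118 = 682.65 + 438.96 = 1121.61
link = 1079.68/1121.61 = 0.962616
Link 1997→1998:
ΣP(1998)Q(1997) = 2.12×297 + 3.75×132 = 629.64 + 495 = 1124.64
ΣP(1997)Q(1997) = 2.08×297 + 3.28×132 = 617.76 + 432.96 = 1050.72
link = 1124.64/1050.72 = 1.070352
Chained index = 100 × 0.962616 × 1.070352 = 103.0338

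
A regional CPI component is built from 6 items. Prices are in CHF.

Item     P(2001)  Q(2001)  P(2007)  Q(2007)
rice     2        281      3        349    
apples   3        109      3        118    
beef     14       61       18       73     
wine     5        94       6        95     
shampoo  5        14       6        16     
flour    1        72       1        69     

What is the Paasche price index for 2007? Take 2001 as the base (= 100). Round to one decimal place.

127.9

Paasche price index uses current-period quantities as weights.
ΣP(2007)·Q(2007) = 3×349 + 3×118 + 18×73 + 6×95 + 6×16 + 1×69 = 1047 + 354 + 1314 + 570 + 96 + 69 = 3450
ΣP(2001)·Q(2007) = 2×349 + 3×118 + 14×73 + 5×95 + 5×16 + 1×69 = 698 + 354 + 1022 + 475 + 80 + 69 = 2698
Index = 3450 / 2698 × 100 = 127.8725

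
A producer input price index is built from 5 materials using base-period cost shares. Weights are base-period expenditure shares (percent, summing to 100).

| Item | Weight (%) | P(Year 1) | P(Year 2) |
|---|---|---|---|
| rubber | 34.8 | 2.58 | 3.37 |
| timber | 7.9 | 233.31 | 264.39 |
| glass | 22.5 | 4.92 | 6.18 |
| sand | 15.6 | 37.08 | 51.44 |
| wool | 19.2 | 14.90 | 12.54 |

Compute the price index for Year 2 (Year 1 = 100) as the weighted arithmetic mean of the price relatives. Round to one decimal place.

rubber: 34.8 × (3.37/2.58) = 34.8 × 1.306202 = 45.4558
timber: 7.9 × (264.39/233.31) = 7.9 × 1.133213 = 8.9524
glass: 22.5 × (6.18/4.92) = 22.5 × 1.256098 = 28.2622
sand: 15.6 × (51.44/37.08) = 15.6 × 1.387271 = 21.6414
wool: 19.2 × (12.54/14.90) = 19.2 × 0.841611 = 16.1589
Index = Σ wᵢ·(p₁ᵢ/p₀ᵢ) = 45.4558 + 8.9524 + 28.2622 + 21.6414 + 16.1589 = 120.4707

120.5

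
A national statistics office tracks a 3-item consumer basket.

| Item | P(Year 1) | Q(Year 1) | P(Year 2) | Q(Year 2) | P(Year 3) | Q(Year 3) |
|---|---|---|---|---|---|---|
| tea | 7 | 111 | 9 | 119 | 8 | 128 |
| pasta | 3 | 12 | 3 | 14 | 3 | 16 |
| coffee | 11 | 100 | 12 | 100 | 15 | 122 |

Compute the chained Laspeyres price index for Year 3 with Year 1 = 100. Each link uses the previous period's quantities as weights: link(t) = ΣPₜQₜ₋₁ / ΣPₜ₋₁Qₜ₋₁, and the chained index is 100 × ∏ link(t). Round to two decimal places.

125.97

Link Year 1→Year 2:
ΣP(Year 2)Q(Year 1) = 9×111 + 3×12 + 12×100 = 999 + 36 + 1200 = 2235
ΣP(Year 1)Q(Year 1) = 7×111 + 3×12 + 11×100 = 777 + 36 + 1100 = 1913
link = 2235/1913 = 1.168322
Link Year 2→Year 3:
ΣP(Year 3)Q(Year 2) = 8×119 + 3×14 + 15×100 = 952 + 42 + 1500 = 2494
ΣP(Year 2)Q(Year 2) = 9×119 + 3×14 + 12×100 = 1071 + 42 + 1200 = 2313
link = 2494/2313 = 1.078253
Chained index = 100 × 1.168322 × 1.078253 = 125.9747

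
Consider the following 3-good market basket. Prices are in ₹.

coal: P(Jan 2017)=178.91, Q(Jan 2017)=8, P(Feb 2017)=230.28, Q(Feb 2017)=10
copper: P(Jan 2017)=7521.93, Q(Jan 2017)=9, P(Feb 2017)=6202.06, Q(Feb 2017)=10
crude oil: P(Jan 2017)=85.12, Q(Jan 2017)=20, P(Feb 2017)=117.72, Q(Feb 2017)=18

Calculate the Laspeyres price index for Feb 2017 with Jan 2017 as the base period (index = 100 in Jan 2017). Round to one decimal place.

Laspeyres price index uses base-period quantities as weights.
ΣP(Feb 2017)·Q(Jan 2017) = 230.28×8 + 6202.06×9 + 117.72×20 = 1842.24 + 55818.54 + 2354.4 = 60015.18
ΣP(Jan 2017)·Q(Jan 2017) = 178.91×8 + 7521.93×9 + 85.12×20 = 1431.28 + 67697.37 + 1702.4 = 70831.05
Index = 60015.18 / 70831.05 × 100 = 84.7300

84.7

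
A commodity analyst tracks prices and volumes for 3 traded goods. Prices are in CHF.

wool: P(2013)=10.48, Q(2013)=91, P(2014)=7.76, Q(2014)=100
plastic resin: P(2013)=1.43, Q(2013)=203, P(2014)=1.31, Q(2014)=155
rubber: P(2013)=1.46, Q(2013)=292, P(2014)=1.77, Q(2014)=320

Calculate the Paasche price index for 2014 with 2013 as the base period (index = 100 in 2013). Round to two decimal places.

88.98

Paasche price index uses current-period quantities as weights.
ΣP(2014)·Q(2014) = 7.76×100 + 1.31×155 + 1.77×320 = 776 + 203.05 + 566.4 = 1545.45
ΣP(2013)·Q(2014) = 10.48×100 + 1.43×155 + 1.46×320 = 1048 + 221.65 + 467.2 = 1736.85
Index = 1545.45 / 1736.85 × 100 = 88.9801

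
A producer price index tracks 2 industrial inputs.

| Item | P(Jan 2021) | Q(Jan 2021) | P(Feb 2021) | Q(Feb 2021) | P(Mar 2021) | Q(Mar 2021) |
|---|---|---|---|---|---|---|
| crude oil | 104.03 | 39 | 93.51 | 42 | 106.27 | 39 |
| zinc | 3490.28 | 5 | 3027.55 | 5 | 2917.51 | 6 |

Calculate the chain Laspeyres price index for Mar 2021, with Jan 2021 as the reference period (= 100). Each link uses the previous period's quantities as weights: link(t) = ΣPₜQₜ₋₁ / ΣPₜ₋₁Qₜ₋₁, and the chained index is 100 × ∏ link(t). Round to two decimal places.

87.27

Link Jan 2021→Feb 2021:
ΣP(Feb 2021)Q(Jan 2021) = 93.51×39 + 3027.55×5 = 3646.89 + 15137.75 = 18784.64
ΣP(Jan 2021)Q(Jan 2021) = 104.03×39 + 3490.28×5 = 4057.17 + 17451.4 = 21508.57
link = 18784.64/21508.57 = 0.873356
Link Feb 2021→Mar 2021:
ΣP(Mar 2021)Q(Feb 2021) = 106.27×42 + 2917.51×5 = 4463.34 + 14587.55 = 19050.89
ΣP(Feb 2021)Q(Feb 2021) = 93.51×42 + 3027.55×5 = 3927.42 + 15137.75 = 19065.17
link = 19050.89/19065.17 = 0.999251
Chained index = 100 × 0.873356 × 0.999251 = 87.2702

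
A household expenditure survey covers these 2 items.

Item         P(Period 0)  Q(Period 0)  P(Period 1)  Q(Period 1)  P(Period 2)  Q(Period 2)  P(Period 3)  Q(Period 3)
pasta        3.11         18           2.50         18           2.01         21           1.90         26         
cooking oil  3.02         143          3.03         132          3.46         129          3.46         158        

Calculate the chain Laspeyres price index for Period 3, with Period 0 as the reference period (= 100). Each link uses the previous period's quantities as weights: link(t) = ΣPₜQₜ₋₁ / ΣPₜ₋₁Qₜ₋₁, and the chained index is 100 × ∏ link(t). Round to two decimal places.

Link Period 0→Period 1:
ΣP(Period 1)Q(Period 0) = 2.50×18 + 3.03×143 = 45 + 433.29 = 478.29
ΣP(Period 0)Q(Period 0) = 3.11×18 + 3.02×143 = 55.98 + 431.86 = 487.84
link = 478.29/487.84 = 0.980424
Link Period 1→Period 2:
ΣP(Period 2)Q(Period 1) = 2.01×18 + 3.46×132 = 36.18 + 456.72 = 492.9
ΣP(Period 1)Q(Period 1) = 2.50×18 + 3.03×132 = 45 + 399.96 = 444.96
link = 492.9/444.96 = 1.107740
Link Period 2→Period 3:
ΣP(Period 3)Q(Period 2) = 1.90×21 + 3.46×129 = 39.9 + 446.34 = 486.24
ΣP(Period 2)Q(Period 2) = 2.01×21 + 3.46×129 = 42.21 + 446.34 = 488.55
link = 486.24/488.55 = 0.995272
Chained index = 100 × 0.980424 × 1.107740 × 0.995272 = 108.0920

108.09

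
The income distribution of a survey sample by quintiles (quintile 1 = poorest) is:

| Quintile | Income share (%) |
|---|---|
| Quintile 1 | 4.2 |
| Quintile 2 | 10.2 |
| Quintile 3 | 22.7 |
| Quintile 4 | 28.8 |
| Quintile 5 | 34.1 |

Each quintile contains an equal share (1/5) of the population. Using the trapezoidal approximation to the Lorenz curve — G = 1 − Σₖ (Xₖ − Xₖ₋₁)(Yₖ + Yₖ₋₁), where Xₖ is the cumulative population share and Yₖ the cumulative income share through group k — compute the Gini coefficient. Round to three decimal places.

0.314

Cumulative income shares Yₖ: 0.0420, 0.1440, 0.3710, 0.6590, 1.0000
Σ (Xₖ−Xₖ₋₁)(Yₖ+Yₖ₋₁) = (1/5)(0.0420+0.0000) + (1/5)(0.1440+0.0420) + (1/5)(0.3710+0.1440) + (1/5)(0.6590+0.3710) + (1/5)(1.0000+0.6590)
  = 0.0084 + 0.0372 + 0.1030 + 0.2060 + 0.3318 = 0.6864
G = 1 − 0.6864 = 0.3136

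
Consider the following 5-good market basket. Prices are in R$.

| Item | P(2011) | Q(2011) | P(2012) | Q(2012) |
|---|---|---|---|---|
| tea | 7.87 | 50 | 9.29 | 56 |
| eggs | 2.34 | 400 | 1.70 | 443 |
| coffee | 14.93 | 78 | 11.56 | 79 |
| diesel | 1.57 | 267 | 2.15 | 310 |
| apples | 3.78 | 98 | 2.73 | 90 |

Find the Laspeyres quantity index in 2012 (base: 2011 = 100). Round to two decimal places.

Laspeyres quantity index uses base-period prices as weights.
ΣP(2011)·Q(2012) = 7.87×56 + 2.34×443 + 14.93×79 + 1.57×310 + 3.78×90 = 440.72 + 1036.62 + 1179.47 + 486.7 + 340.2 = 3483.71
ΣP(2011)·Q(2011) = 7.87×50 + 2.34×400 + 14.93×78 + 1.57×267 + 3.78×98 = 393.5 + 936 + 1164.54 + 419.19 + 370.44 = 3283.67
Index = 3483.71 / 3283.67 × 100 = 106.0920

106.09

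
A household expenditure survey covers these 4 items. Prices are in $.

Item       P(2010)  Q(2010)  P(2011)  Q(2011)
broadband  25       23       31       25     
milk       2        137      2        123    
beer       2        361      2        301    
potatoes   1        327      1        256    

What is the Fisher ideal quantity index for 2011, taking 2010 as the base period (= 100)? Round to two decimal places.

Laspeyres component (base-period weights):
ΣP(2010)Q(2011) = 25×25 + 2×123 + 2×301 + 1×256 = 625 + 246 + 602 + 256 = 1729
ΣP(2010)Q(2010) = 25×23 + 2×137 + 2×361 + 1×327 = 575 + 274 + 722 + 327 = 1898
L = 1729 / 1898 × 100 = 91.0959
Paasche component (current-period weights):
ΣP(2011)Q(2011) = 31×25 + 2×123 + 2×301 + 1×256 = 775 + 246 + 602 + 256 = 1879
ΣP(2011)Q(2010) = 31×23 + 2×137 + 2×361 + 1×327 = 713 + 274 + 722 + 327 = 2036
P = 1879 / 2036 × 100 = 92.2888
Fisher = √(L × P) = √(91.0959 × 92.2888) = 91.6904

91.69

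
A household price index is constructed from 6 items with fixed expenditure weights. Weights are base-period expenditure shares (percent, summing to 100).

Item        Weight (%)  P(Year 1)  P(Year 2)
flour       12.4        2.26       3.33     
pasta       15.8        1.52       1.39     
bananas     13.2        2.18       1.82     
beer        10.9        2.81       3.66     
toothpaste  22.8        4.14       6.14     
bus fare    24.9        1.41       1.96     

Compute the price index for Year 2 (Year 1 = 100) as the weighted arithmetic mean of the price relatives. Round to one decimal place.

flour: 12.4 × (3.33/2.26) = 12.4 × 1.473451 = 18.2708
pasta: 15.8 × (1.39/1.52) = 15.8 × 0.914474 = 14.4487
bananas: 13.2 × (1.82/2.18) = 13.2 × 0.834862 = 11.0202
beer: 10.9 × (3.66/2.81) = 10.9 × 1.302491 = 14.1972
toothpaste: 22.8 × (6.14/4.14) = 22.8 × 1.483092 = 33.8145
bus fare: 24.9 × (1.96/1.41) = 24.9 × 1.390071 = 34.6128
Index = Σ wᵢ·(p₁ᵢ/p₀ᵢ) = 18.2708 + 14.4487 + 11.0202 + 14.1972 + 33.8145 + 34.6128 = 126.3641

126.4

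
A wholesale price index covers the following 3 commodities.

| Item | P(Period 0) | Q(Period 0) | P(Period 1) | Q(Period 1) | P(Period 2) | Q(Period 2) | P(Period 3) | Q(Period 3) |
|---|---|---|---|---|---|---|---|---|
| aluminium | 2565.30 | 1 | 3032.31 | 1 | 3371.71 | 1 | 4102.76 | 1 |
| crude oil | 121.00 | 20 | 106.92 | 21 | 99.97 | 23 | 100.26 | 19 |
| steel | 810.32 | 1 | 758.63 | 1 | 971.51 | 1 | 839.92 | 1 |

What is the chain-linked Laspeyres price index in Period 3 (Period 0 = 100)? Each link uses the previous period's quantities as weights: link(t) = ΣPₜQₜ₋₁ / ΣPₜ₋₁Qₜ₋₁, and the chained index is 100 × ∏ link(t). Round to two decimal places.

Link Period 0→Period 1:
ΣP(Period 1)Q(Period 0) = 3032.31×1 + 106.92×20 + 758.63×1 = 3032.31 + 2138.4 + 758.63 = 5929.34
ΣP(Period 0)Q(Period 0) = 2565.30×1 + 121.00×20 + 810.32×1 = 2565.3 + 2420 + 810.32 = 5795.62
link = 5929.34/5795.62 = 1.023073
Link Period 1→Period 2:
ΣP(Period 2)Q(Period 1) = 3371.71×1 + 99.97×21 + 971.51×1 = 3371.71 + 2099.37 + 971.51 = 6442.59
ΣP(Period 1)Q(Period 1) = 3032.31×1 + 106.92×21 + 758.63×1 = 3032.31 + 2245.32 + 758.63 = 6036.26
link = 6442.59/6036.26 = 1.067315
Link Period 2→Period 3:
ΣP(Period 3)Q(Period 2) = 4102.76×1 + 100.26×23 + 839.92×1 = 4102.76 + 2305.98 + 839.92 = 7248.66
ΣP(Period 2)Q(Period 2) = 3371.71×1 + 99.97×23 + 971.51×1 = 3371.71 + 2299.31 + 971.51 = 6642.53
link = 7248.66/6642.53 = 1.091250
Chained index = 100 × 1.023073 × 1.067315 × 1.091250 = 119.1580

119.16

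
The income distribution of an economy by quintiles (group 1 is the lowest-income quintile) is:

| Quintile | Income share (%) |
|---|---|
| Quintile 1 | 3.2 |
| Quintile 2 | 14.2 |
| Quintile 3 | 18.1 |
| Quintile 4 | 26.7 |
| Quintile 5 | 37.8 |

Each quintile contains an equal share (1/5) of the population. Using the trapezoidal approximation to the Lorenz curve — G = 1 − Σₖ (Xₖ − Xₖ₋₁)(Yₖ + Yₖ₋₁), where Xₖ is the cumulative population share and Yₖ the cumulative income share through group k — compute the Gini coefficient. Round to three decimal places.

0.327

Cumulative income shares Yₖ: 0.0320, 0.1740, 0.3550, 0.6220, 1.0000
Σ (Xₖ−Xₖ₋₁)(Yₖ+Yₖ₋₁) = (1/5)(0.0320+0.0000) + (1/5)(0.1740+0.0320) + (1/5)(0.3550+0.1740) + (1/5)(0.6220+0.3550) + (1/5)(1.0000+0.6220)
  = 0.0064 + 0.0412 + 0.1058 + 0.1954 + 0.3244 = 0.6732
G = 1 − 0.6732 = 0.3268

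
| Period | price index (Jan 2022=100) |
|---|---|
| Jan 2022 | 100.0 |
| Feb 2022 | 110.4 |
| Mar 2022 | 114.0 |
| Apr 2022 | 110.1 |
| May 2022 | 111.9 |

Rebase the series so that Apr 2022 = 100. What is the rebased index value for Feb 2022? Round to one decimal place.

100.3

Rebased(Feb 2022) = 110.4 / 110.1 × 100 = 100.2725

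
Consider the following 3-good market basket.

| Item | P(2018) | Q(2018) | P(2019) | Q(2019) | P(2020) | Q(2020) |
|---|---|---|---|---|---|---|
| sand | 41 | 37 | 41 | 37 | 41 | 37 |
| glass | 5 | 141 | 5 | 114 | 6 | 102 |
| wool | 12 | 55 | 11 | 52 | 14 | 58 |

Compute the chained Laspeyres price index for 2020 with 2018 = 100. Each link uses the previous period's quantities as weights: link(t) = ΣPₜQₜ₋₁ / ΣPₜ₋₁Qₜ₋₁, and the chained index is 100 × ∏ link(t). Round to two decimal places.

Link 2018→2019:
ΣP(2019)Q(2018) = 41×37 + 5×141 + 11×55 = 1517 + 705 + 605 = 2827
ΣP(2018)Q(2018) = 41×37 + 5×141 + 12×55 = 1517 + 705 + 660 = 2882
link = 2827/2882 = 0.980916
Link 2019→2020:
ΣP(2020)Q(2019) = 41×37 + 6×114 + 14×52 = 1517 + 684 + 728 = 2929
ΣP(2019)Q(2019) = 41×37 + 5×114 + 11×52 = 1517 + 570 + 572 = 2659
link = 2929/2659 = 1.101542
Chained index = 100 × 0.980916 × 1.101542 = 108.0520

108.05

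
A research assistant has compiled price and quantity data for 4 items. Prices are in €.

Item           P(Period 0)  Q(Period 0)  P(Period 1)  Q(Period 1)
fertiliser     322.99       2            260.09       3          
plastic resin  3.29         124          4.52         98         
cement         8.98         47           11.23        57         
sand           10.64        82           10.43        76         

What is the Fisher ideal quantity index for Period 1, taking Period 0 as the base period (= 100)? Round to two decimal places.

Laspeyres component (base-period weights):
ΣP(Period 0)Q(Period 1) = 322.99×3 + 3.29×98 + 8.98×57 + 10.64×76 = 968.97 + 322.42 + 511.86 + 808.64 = 2611.89
ΣP(Period 0)Q(Period 0) = 322.99×2 + 3.29×124 + 8.98×47 + 10.64×82 = 645.98 + 407.96 + 422.06 + 872.48 = 2348.48
L = 2611.89 / 2348.48 × 100 = 111.2162
Paasche component (current-period weights):
ΣP(Period 1)Q(Period 1) = 260.09×3 + 4.52×98 + 11.23×57 + 10.43×76 = 780.27 + 442.96 + 640.11 + 792.68 = 2656.02
ΣP(Period 1)Q(Period 0) = 260.09×2 + 4.52×124 + 11.23×47 + 10.43×82 = 520.18 + 560.48 + 527.81 + 855.26 = 2463.73
P = 2656.02 / 2463.73 × 100 = 107.8048
Fisher = √(L × P) = √(111.2162 × 107.8048) = 109.4972

109.50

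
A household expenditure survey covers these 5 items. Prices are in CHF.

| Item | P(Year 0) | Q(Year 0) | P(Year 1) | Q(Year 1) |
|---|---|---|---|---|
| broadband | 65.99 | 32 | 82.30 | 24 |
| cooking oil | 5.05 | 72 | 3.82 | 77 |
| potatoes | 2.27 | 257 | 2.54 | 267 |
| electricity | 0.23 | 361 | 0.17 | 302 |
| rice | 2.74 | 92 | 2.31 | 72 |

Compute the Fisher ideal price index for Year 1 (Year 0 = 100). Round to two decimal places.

Laspeyres component (base-period weights):
ΣP(Year 1)Q(Year 0) = 82.30×32 + 3.82×72 + 2.54×257 + 0.17×361 + 2.31×92 = 2633.6 + 275.04 + 652.78 + 61.37 + 212.52 = 3835.31
ΣP(Year 0)Q(Year 0) = 65.99×32 + 5.05×72 + 2.27×257 + 0.23×361 + 2.74×92 = 2111.68 + 363.6 + 583.39 + 83.03 + 252.08 = 3393.78
L = 3835.31 / 3393.78 × 100 = 113.0100
Paasche component (current-period weights):
ΣP(Year 1)Q(Year 1) = 82.30×24 + 3.82×77 + 2.54×267 + 0.17×302 + 2.31×72 = 1975.2 + 294.14 + 678.18 + 51.34 + 166.32 = 3165.18
ΣP(Year 0)Q(Year 1) = 65.99×24 + 5.05×77 + 2.27×267 + 0.23×302 + 2.74×72 = 1583.76 + 388.85 + 606.09 + 69.46 + 197.28 = 2845.44
P = 3165.18 / 2845.44 × 100 = 111.2369
Fisher = √(L × P) = √(113.0100 × 111.2369) = 112.1199

112.12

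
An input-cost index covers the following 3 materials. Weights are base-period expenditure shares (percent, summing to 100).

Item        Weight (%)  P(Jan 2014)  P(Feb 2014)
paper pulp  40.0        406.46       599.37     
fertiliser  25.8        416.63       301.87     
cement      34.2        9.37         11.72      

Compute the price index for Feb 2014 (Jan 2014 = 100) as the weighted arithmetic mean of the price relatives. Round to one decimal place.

120.5

paper pulp: 40.0 × (599.37/406.46) = 40.0 × 1.474610 = 58.9844
fertiliser: 25.8 × (301.87/416.63) = 25.8 × 0.724552 = 18.6934
cement: 34.2 × (11.72/9.37) = 34.2 × 1.250800 = 42.7774
Index = Σ wᵢ·(p₁ᵢ/p₀ᵢ) = 58.9844 + 18.6934 + 42.7774 = 120.4552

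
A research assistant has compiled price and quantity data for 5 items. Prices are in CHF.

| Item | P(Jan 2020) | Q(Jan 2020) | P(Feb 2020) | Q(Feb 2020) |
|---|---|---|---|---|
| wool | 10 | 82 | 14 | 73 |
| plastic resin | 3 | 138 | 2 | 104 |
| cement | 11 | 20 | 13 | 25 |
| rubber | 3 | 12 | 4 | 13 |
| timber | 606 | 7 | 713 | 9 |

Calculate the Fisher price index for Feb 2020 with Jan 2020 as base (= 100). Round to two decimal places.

Laspeyres component (base-period weights):
ΣP(Feb 2020)Q(Jan 2020) = 14×82 + 2×138 + 13×20 + 4×12 + 713×7 = 1148 + 276 + 260 + 48 + 4991 = 6723
ΣP(Jan 2020)Q(Jan 2020) = 10×82 + 3×138 + 11×20 + 3×12 + 606×7 = 820 + 414 + 220 + 36 + 4242 = 5732
L = 6723 / 5732 × 100 = 117.2889
Paasche component (current-period weights):
ΣP(Feb 2020)Q(Feb 2020) = 14×73 + 2×104 + 13×25 + 4×13 + 713×9 = 1022 + 208 + 325 + 52 + 6417 = 8024
ΣP(Jan 2020)Q(Feb 2020) = 10×73 + 3×104 + 11×25 + 3×13 + 606×9 = 730 + 312 + 275 + 39 + 5454 = 6810
P = 8024 / 6810 × 100 = 117.8267
Fisher = √(L × P) = √(117.2889 × 117.8267) = 117.5575

117.56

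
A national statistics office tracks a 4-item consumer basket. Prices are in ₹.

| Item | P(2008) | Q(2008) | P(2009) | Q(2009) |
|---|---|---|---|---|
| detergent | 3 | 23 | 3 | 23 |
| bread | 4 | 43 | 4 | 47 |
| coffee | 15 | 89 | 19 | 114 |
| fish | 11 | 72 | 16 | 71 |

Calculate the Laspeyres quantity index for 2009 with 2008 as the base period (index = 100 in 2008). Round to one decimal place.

Laspeyres quantity index uses base-period prices as weights.
ΣP(2008)·Q(2009) = 3×23 + 4×47 + 15×114 + 11×71 = 69 + 188 + 1710 + 781 = 2748
ΣP(2008)·Q(2008) = 3×23 + 4×43 + 15×89 + 11×72 = 69 + 172 + 1335 + 792 = 2368
Index = 2748 / 2368 × 100 = 116.0473

116.0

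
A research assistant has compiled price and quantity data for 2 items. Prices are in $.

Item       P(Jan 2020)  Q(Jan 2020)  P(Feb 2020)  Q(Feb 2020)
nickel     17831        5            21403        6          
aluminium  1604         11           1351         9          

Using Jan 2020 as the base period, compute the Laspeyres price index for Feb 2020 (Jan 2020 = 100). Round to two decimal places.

114.12

Laspeyres price index uses base-period quantities as weights.
ΣP(Feb 2020)·Q(Jan 2020) = 21403×5 + 1351×11 = 107015 + 14861 = 121876
ΣP(Jan 2020)·Q(Jan 2020) = 17831×5 + 1604×11 = 89155 + 17644 = 106799
Index = 121876 / 106799 × 100 = 114.1172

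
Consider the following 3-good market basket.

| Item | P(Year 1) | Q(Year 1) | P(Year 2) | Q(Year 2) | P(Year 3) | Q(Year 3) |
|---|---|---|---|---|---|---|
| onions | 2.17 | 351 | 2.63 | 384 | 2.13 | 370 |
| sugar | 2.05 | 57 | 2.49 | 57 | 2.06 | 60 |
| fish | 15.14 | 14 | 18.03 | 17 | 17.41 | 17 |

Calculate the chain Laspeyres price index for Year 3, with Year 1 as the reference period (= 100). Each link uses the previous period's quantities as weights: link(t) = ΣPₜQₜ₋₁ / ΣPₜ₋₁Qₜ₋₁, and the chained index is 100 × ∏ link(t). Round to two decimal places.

Link Year 1→Year 2:
ΣP(Year 2)Q(Year 1) = 2.63×351 + 2.49×57 + 18.03×14 = 923.13 + 141.93 + 252.42 = 1317.48
ΣP(Year 1)Q(Year 1) = 2.17×351 + 2.05×57 + 15.14×14 = 761.67 + 116.85 + 211.96 = 1090.48
link = 1317.48/1090.48 = 1.208165
Link Year 2→Year 3:
ΣP(Year 3)Q(Year 2) = 2.13×384 + 2.06×57 + 17.41×17 = 817.92 + 117.42 + 295.97 = 1231.31
ΣP(Year 2)Q(Year 2) = 2.63×384 + 2.49×57 + 18.03×17 = 1009.92 + 141.93 + 306.51 = 1458.36
link = 1231.31/1458.36 = 0.844311
Chained index = 100 × 1.208165 × 0.844311 = 102.0068

102.01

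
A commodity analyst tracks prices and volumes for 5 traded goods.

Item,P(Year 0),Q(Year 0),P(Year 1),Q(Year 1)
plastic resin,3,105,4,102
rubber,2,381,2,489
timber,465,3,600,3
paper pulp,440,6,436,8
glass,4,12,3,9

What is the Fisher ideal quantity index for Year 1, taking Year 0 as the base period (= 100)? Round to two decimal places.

Laspeyres component (base-period weights):
ΣP(Year 0)Q(Year 1) = 3×102 + 2×489 + 465×3 + 440×8 + 4×9 = 306 + 978 + 1395 + 3520 + 36 = 6235
ΣP(Year 0)Q(Year 0) = 3×105 + 2×381 + 465×3 + 440×6 + 4×12 = 315 + 762 + 1395 + 2640 + 48 = 5160
L = 6235 / 5160 × 100 = 120.8333
Paasche component (current-period weights):
ΣP(Year 1)Q(Year 1) = 4×102 + 2×489 + 600×3 + 436×8 + 3×9 = 408 + 978 + 1800 + 3488 + 27 = 6701
ΣP(Year 1)Q(Year 0) = 4×105 + 2×381 + 600×3 + 436×6 + 3×12 = 420 + 762 + 1800 + 2616 + 36 = 5634
P = 6701 / 5634 × 100 = 118.9386
Fisher = √(L × P) = √(120.8333 × 118.9386) = 119.8822

119.88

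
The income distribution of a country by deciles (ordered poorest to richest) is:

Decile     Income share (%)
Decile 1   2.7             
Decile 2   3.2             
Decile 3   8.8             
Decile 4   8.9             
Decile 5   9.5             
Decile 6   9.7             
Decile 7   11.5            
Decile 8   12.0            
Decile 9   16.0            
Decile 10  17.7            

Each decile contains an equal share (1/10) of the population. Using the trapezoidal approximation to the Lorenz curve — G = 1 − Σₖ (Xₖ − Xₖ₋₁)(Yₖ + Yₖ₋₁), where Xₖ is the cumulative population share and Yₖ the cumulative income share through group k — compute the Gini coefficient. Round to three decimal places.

Cumulative income shares Yₖ: 0.0270, 0.0590, 0.1470, 0.2360, 0.3310, 0.4280, 0.5430, 0.6630, 0.8230, 1.0000
Σ (Xₖ−Xₖ₋₁)(Yₖ+Yₖ₋₁) = (1/10)(0.0270+0.0000) + (1/10)(0.0590+0.0270) + (1/10)(0.1470+0.0590) + (1/10)(0.2360+0.1470) + (1/10)(0.3310+0.2360) + (1/10)(0.4280+0.3310) + (1/10)(0.5430+0.4280) + (1/10)(0.6630+0.5430) + (1/10)(0.8230+0.6630) + (1/10)(1.0000+0.8230)
  = 0.0027 + 0.0086 + 0.0206 + 0.0383 + 0.0567 + 0.0759 + 0.0971 + 0.1206 + 0.1486 + 0.1823 = 0.7514
G = 1 − 0.7514 = 0.2486

0.249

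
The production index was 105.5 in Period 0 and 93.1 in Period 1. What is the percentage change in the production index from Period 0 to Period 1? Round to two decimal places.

Change = (93.1 − 105.5) / 105.5 × 100
       = -12.4 / 105.5 × 100 = -11.7536%

-11.75%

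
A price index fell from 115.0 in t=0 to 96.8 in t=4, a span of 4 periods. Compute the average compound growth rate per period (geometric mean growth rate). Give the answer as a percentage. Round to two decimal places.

Growth factor = (96.8/115.0)^(1/4) = (0.841739)^(1/4) = 0.957843
Growth rate = 0.957843 − 1 = -0.042157 = -4.2157%

-4.22%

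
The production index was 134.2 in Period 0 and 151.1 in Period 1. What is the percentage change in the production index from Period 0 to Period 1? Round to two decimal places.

12.59%

Change = (151.1 − 134.2) / 134.2 × 100
       = 16.9 / 134.2 × 100 = 12.5931%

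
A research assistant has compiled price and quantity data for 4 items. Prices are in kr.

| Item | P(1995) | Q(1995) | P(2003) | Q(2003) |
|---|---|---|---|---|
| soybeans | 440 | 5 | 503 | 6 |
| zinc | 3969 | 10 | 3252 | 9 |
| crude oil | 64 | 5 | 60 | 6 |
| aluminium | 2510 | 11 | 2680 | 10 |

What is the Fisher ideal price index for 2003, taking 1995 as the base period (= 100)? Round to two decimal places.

Laspeyres component (base-period weights):
ΣP(2003)Q(1995) = 503×5 + 3252×10 + 60×5 + 2680×11 = 2515 + 32520 + 300 + 29480 = 64815
ΣP(1995)Q(1995) = 440×5 + 3969×10 + 64×5 + 2510×11 = 2200 + 39690 + 320 + 27610 = 69820
L = 64815 / 69820 × 100 = 92.8316
Paasche component (current-period weights):
ΣP(2003)Q(2003) = 503×6 + 3252×9 + 60×6 + 2680×10 = 3018 + 29268 + 360 + 26800 = 59446
ΣP(1995)Q(2003) = 440×6 + 3969×9 + 64×6 + 2510×10 = 2640 + 35721 + 384 + 25100 = 63845
P = 59446 / 63845 × 100 = 93.1099
Fisher = √(L × P) = √(92.8316 × 93.1099) = 92.9706

92.97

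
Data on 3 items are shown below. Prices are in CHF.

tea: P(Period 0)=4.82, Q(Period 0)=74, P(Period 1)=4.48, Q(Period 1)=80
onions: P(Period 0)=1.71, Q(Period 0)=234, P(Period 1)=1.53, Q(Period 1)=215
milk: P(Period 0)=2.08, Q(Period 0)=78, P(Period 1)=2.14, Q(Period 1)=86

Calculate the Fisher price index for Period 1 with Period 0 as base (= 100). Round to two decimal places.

Laspeyres component (base-period weights):
ΣP(Period 1)Q(Period 0) = 4.48×74 + 1.53×234 + 2.14×78 = 331.52 + 358.02 + 166.92 = 856.46
ΣP(Period 0)Q(Period 0) = 4.82×74 + 1.71×234 + 2.08×78 = 356.68 + 400.14 + 162.24 = 919.06
L = 856.46 / 919.06 × 100 = 93.1887
Paasche component (current-period weights):
ΣP(Period 1)Q(Period 1) = 4.48×80 + 1.53×215 + 2.14×86 = 358.4 + 328.95 + 184.04 = 871.39
ΣP(Period 0)Q(Period 1) = 4.82×80 + 1.71×215 + 2.08×86 = 385.6 + 367.65 + 178.88 = 932.13
P = 871.39 / 932.13 × 100 = 93.4837
Fisher = √(L × P) = √(93.1887 × 93.4837) = 93.3361

93.34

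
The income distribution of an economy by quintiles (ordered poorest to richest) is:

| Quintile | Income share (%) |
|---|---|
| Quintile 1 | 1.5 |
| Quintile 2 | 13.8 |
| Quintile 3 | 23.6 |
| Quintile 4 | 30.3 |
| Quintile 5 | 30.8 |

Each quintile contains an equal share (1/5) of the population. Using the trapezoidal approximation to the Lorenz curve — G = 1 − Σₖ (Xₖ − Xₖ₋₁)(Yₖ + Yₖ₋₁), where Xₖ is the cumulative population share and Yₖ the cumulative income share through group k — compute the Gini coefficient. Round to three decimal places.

0.300

Cumulative income shares Yₖ: 0.0150, 0.1530, 0.3890, 0.6920, 1.0000
Σ (Xₖ−Xₖ₋₁)(Yₖ+Yₖ₋₁) = (1/5)(0.0150+0.0000) + (1/5)(0.1530+0.0150) + (1/5)(0.3890+0.1530) + (1/5)(0.6920+0.3890) + (1/5)(1.0000+0.6920)
  = 0.0030 + 0.0336 + 0.1084 + 0.2162 + 0.3384 = 0.6996
G = 1 − 0.6996 = 0.3004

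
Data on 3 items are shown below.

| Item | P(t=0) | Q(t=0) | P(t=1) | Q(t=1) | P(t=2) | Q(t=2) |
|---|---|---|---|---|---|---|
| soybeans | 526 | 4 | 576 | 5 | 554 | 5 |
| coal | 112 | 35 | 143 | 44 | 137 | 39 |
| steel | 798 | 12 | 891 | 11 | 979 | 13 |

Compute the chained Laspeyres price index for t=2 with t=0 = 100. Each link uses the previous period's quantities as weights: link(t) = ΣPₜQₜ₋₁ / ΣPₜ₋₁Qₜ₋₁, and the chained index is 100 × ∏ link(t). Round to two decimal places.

Link t=0→t=1:
ΣP(t=1)Q(t=0) = 576×4 + 143×35 + 891×12 = 2304 + 5005 + 10692 = 18001
ΣP(t=0)Q(t=0) = 526×4 + 112×35 + 798×12 = 2104 + 3920 + 9576 = 15600
link = 18001/15600 = 1.153910
Link t=1→t=2:
ΣP(t=2)Q(t=1) = 554×5 + 137×44 + 979×11 = 2770 + 6028 + 10769 = 19567
ΣP(t=1)Q(t=1) = 576×5 + 143×44 + 891×11 = 2880 + 6292 + 9801 = 18973
link = 19567/18973 = 1.031308
Chained index = 100 × 1.153910 × 1.031308 = 119.0036

119.00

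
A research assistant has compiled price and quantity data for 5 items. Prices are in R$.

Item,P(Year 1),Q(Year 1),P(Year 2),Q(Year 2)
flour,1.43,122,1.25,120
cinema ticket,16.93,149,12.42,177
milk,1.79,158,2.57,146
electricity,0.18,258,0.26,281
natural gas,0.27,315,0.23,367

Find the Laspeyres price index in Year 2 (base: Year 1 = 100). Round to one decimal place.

Laspeyres price index uses base-period quantities as weights.
ΣP(Year 2)·Q(Year 1) = 1.25×122 + 12.42×149 + 2.57×158 + 0.26×258 + 0.23×315 = 152.5 + 1850.58 + 406.06 + 67.08 + 72.45 = 2548.67
ΣP(Year 1)·Q(Year 1) = 1.43×122 + 16.93×149 + 1.79×158 + 0.18×258 + 0.27×315 = 174.46 + 2522.57 + 282.82 + 46.44 + 85.05 = 3111.34
Index = 2548.67 / 3111.34 × 100 = 81.9155

81.9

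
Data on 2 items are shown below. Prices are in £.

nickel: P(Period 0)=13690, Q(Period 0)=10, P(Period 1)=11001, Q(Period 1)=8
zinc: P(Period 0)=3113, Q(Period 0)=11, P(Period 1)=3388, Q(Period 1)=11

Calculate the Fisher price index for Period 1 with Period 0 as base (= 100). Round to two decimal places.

Laspeyres component (base-period weights):
ΣP(Period 1)Q(Period 0) = 11001×10 + 3388×11 = 110010 + 37268 = 147278
ΣP(Period 0)Q(Period 0) = 13690×10 + 3113×11 = 136900 + 34243 = 171143
L = 147278 / 171143 × 100 = 86.0555
Paasche component (current-period weights):
ΣP(Period 1)Q(Period 1) = 11001×8 + 3388×11 = 88008 + 37268 = 125276
ΣP(Period 0)Q(Period 1) = 13690×8 + 3113×11 = 109520 + 34243 = 143763
P = 125276 / 143763 × 100 = 87.1406
Fisher = √(L × P) = √(86.0555 × 87.1406) = 86.5964

86.60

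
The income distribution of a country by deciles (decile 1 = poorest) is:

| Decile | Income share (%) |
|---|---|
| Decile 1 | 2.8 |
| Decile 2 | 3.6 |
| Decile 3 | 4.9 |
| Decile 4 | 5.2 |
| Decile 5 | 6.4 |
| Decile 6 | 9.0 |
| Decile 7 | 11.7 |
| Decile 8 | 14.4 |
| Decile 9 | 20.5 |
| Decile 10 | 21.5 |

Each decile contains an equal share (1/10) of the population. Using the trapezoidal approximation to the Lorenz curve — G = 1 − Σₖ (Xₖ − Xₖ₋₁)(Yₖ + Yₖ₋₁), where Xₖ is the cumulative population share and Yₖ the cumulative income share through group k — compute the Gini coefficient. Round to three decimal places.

Cumulative income shares Yₖ: 0.0280, 0.0640, 0.1130, 0.1650, 0.2290, 0.3190, 0.4360, 0.5800, 0.7850, 1.0000
Σ (Xₖ−Xₖ₋₁)(Yₖ+Yₖ₋₁) = (1/10)(0.0280+0.0000) + (1/10)(0.0640+0.0280) + (1/10)(0.1130+0.0640) + (1/10)(0.1650+0.1130) + (1/10)(0.2290+0.1650) + (1/10)(0.3190+0.2290) + (1/10)(0.4360+0.3190) + (1/10)(0.5800+0.4360) + (1/10)(0.7850+0.5800) + (1/10)(1.0000+0.7850)
  = 0.0028 + 0.0092 + 0.0177 + 0.0278 + 0.0394 + 0.0548 + 0.0755 + 0.1016 + 0.1365 + 0.1785 = 0.6438
G = 1 − 0.6438 = 0.3562

0.356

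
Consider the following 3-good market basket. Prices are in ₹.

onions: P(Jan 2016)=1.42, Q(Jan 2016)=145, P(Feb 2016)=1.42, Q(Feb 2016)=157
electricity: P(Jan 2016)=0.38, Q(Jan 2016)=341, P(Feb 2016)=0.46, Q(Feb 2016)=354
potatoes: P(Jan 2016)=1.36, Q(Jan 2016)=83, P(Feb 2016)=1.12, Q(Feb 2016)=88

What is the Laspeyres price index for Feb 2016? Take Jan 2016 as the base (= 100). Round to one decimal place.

Laspeyres price index uses base-period quantities as weights.
ΣP(Feb 2016)·Q(Jan 2016) = 1.42×145 + 0.46×341 + 1.12×83 = 205.9 + 156.86 + 92.96 = 455.72
ΣP(Jan 2016)·Q(Jan 2016) = 1.42×145 + 0.38×341 + 1.36×83 = 205.9 + 129.58 + 112.88 = 448.36
Index = 455.72 / 448.36 × 100 = 101.6415

101.6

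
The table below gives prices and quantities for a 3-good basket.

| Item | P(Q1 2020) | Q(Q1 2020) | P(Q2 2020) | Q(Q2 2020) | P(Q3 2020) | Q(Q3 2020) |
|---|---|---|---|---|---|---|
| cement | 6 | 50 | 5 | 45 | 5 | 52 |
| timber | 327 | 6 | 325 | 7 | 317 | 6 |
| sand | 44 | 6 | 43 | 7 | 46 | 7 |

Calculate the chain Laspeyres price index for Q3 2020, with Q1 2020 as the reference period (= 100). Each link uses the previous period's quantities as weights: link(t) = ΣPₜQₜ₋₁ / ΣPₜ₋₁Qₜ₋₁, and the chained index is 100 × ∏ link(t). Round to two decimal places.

96.09

Link Q1 2020→Q2 2020:
ΣP(Q2 2020)Q(Q1 2020) = 5×50 + 325×6 + 43×6 = 250 + 1950 + 258 = 2458
ΣP(Q1 2020)Q(Q1 2020) = 6×50 + 327×6 + 44×6 = 300 + 1962 + 264 = 2526
link = 2458/2526 = 0.973080
Link Q2 2020→Q3 2020:
ΣP(Q3 2020)Q(Q2 2020) = 5×45 + 317×7 + 46×7 = 225 + 2219 + 322 = 2766
ΣP(Q2 2020)Q(Q2 2020) = 5×45 + 325×7 + 43×7 = 225 + 2275 + 301 = 2801
link = 2766/2801 = 0.987504
Chained index = 100 × 0.973080 × 0.987504 = 96.0921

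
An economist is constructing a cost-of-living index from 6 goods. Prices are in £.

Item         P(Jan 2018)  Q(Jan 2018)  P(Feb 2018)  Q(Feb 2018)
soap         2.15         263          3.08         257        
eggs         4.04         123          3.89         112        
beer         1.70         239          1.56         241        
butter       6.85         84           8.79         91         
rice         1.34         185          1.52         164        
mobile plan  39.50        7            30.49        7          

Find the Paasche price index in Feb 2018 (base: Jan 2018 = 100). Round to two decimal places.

Paasche price index uses current-period quantities as weights.
ΣP(Feb 2018)·Q(Feb 2018) = 3.08×257 + 3.89×112 + 1.56×241 + 8.79×91 + 1.52×164 + 30.49×7 = 791.56 + 435.68 + 375.96 + 799.89 + 249.28 + 213.43 = 2865.8
ΣP(Jan 2018)·Q(Feb 2018) = 2.15×257 + 4.04×112 + 1.70×241 + 6.85×91 + 1.34×164 + 39.50×7 = 552.55 + 452.48 + 409.7 + 623.35 + 219.76 + 276.5 = 2534.34
Index = 2865.8 / 2534.34 × 100 = 113.0788

113.08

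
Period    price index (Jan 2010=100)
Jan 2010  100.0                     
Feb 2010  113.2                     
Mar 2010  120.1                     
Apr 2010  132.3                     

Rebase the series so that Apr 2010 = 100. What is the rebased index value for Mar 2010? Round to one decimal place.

Rebased(Mar 2010) = 120.1 / 132.3 × 100 = 90.7785

90.8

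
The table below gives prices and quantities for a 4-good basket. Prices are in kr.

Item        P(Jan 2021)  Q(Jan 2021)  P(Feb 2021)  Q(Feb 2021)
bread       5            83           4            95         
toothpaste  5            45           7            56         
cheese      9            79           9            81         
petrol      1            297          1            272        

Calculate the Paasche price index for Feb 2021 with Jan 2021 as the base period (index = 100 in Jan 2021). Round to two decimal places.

Paasche price index uses current-period quantities as weights.
ΣP(Feb 2021)·Q(Feb 2021) = 4×95 + 7×56 + 9×81 + 1×272 = 380 + 392 + 729 + 272 = 1773
ΣP(Jan 2021)·Q(Feb 2021) = 5×95 + 5×56 + 9×81 + 1×272 = 475 + 280 + 729 + 272 = 1756
Index = 1773 / 1756 × 100 = 100.9681

100.97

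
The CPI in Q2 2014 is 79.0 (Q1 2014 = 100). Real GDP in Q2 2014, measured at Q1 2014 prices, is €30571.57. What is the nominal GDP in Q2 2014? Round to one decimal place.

Nominal = Real × (Index/100) = 30571.57 × (79.0/100)
        = 30571.57 × 0.790 = 24151.5403

24151.5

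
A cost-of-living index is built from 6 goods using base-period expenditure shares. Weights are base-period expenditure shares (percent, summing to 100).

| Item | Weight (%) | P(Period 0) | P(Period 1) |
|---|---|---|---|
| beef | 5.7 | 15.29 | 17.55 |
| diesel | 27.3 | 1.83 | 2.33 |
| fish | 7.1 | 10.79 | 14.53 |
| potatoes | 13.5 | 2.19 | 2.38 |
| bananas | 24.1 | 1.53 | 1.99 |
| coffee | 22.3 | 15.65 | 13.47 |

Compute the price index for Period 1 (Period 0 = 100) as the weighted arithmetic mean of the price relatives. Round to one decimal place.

116.1

beef: 5.7 × (17.55/15.29) = 5.7 × 1.147809 = 6.5425
diesel: 27.3 × (2.33/1.83) = 27.3 × 1.273224 = 34.7590
fish: 7.1 × (14.53/10.79) = 7.1 × 1.346617 = 9.5610
potatoes: 13.5 × (2.38/2.19) = 13.5 × 1.086758 = 14.6712
bananas: 24.1 × (1.99/1.53) = 24.1 × 1.300654 = 31.3458
coffee: 22.3 × (13.47/15.65) = 22.3 × 0.860703 = 19.1937
Index = Σ wᵢ·(p₁ᵢ/p₀ᵢ) = 6.5425 + 34.7590 + 9.5610 + 14.6712 + 31.3458 + 19.1937 = 116.0732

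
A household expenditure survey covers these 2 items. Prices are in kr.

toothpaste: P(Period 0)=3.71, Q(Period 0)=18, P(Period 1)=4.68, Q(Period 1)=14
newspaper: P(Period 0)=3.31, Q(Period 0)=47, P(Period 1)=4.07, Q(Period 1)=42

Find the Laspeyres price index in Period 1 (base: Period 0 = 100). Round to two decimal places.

123.92

Laspeyres price index uses base-period quantities as weights.
ΣP(Period 1)·Q(Period 0) = 4.68×18 + 4.07×47 = 84.24 + 191.29 = 275.53
ΣP(Period 0)·Q(Period 0) = 3.71×18 + 3.31×47 = 66.78 + 155.57 = 222.35
Index = 275.53 / 222.35 × 100 = 123.9172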